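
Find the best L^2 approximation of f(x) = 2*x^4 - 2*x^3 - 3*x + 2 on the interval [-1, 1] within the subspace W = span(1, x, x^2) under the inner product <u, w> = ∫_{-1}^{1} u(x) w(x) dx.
g(x) = 12*x^2/7 - 21*x/5 + 64/35

The best approximation g ∈ W is the orthogonal projection of f onto W. Writing g = a_0 + a_1 x + a_2 x^2, the coefficients solve the normal equations G · a = b where
  G_{ij} = <φ_i, φ_j> and b_i = <f, φ_i>, with φ_0 = 1, φ_1 = x, φ_2 = x^2.
G =
  [2, 0, 2/3]
  [0, 2/3, 0]
  [2/3, 0, 2/5],
b = (24/5, -14/5, 40/21).
Solving gives a_0 = 64/35, a_1 = -21/5, a_2 = 12/7, so
  g(x) = 12*x^2/7 - 21*x/5 + 64/35.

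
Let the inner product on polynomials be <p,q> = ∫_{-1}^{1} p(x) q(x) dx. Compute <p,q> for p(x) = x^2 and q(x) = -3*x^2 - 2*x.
<p,q> = -6/5

Expand the product: p(x)·q(x) = -3*x^4 - 2*x^3.
∫_{-1}^{1} of each monomial x^k gives [2/(k+1) if k even, 0 if k odd]. Integrating term-by-term (or equivalently evaluating the antiderivative F(x) = -3*x^5/5 - x^4/2 at the endpoints):
  F(1) − F(−1) = -11/10 − (1/10) = -6/5.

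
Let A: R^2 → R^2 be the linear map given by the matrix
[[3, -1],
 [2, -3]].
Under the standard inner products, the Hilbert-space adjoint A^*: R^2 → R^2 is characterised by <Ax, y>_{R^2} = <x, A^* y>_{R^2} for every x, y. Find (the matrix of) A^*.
A^* = A^T =
[[3, 2],
 [-1, -3]]

For real matrices with standard dot products, the defining identity <Ax, y> = <x, A^* y> gives (Ax)^T y = x^T (A^*) y, i.e. x^T A^T y = x^T (A^*) y. Since this holds for all x, y, we must have A^* = A^T. Therefore
A^* =
[[3, 2],
 [-1, -3]].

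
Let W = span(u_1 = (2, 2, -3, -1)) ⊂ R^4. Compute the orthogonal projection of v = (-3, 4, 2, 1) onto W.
proj_W(v) = (-5/9, -5/9, 5/6, 5/18)

Set up U = [u_1 | ... | u_1] ∈ R^(4×1). The projector onto W = col(U) is P = U (U^T U)^(-1) U^T.
Compute U^T U =
  [18],
and U^T v = (-5).
Solve U^T U · c = U^T v for the coefficients: c = (-5/18). The projection is proj_W(v) = U c.
Check: (v - proj_W(v)) · u_1 = 0  (should be 0).
Result: proj_W(v) = (-5/9, -5/9, 5/6, 5/18).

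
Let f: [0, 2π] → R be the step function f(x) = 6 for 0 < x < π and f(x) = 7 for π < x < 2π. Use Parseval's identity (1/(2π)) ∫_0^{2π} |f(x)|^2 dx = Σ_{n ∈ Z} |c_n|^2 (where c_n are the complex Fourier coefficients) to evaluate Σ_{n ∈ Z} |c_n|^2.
Σ |c_n|^2 = 85/2

Parseval equates the L^2 energy of f (normalised by 1/(2π)) with the ℓ^2 sum of its Fourier coefficients: (1/(2π)) ∫_0^{2π} |f|^2 = Σ |c_n|^2.
Compute the left side: (1/(2π)) [∫_0^π 6^2 dx + ∫_π^{2π} 7^2 dx] = (1/(2π)) · (36π + 49π) = (36 + 49)/2 = 85/2.
So Σ_{n ∈ Z} |c_n|^2 = 85/2.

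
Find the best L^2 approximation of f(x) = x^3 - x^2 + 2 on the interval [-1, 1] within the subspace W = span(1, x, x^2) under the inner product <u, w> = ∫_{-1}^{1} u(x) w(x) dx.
g(x) = -x^2 + 3*x/5 + 2

The best approximation g ∈ W is the orthogonal projection of f onto W. Writing g = a_0 + a_1 x + a_2 x^2, the coefficients solve the normal equations G · a = b where
  G_{ij} = <φ_i, φ_j> and b_i = <f, φ_i>, with φ_0 = 1, φ_1 = x, φ_2 = x^2.
G =
  [2, 0, 2/3]
  [0, 2/3, 0]
  [2/3, 0, 2/5],
b = (10/3, 2/5, 14/15).
Solving gives a_0 = 2, a_1 = 3/5, a_2 = -1, so
  g(x) = -x^2 + 3*x/5 + 2.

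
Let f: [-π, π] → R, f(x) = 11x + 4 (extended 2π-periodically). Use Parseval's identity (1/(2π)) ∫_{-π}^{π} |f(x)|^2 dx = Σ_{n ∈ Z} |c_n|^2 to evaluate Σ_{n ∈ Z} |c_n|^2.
Σ |c_n|^2 = 121π^2/3 + 16

Expand and integrate term by term over [-π, π]:
  ∫ (11x)^2 dx = 121·(2π^3/3); ∫ 2·11·(4)·x dx = 0 (odd integrand); ∫ 4^2 dx = 16·2π.
So (1/(2π)) ∫_{-π}^{π} (11x + 4)^2 dx = 121π^2/3 + 16 = 121π^2/3 + 16.
Parseval ⇒ Σ |c_n|^2 = 121π^2/3 + 16.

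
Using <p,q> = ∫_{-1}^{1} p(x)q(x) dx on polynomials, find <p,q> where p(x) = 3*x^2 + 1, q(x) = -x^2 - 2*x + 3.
<p,q> = 152/15

Expand the product: p(x)·q(x) = -3*x^4 - 6*x^3 + 8*x^2 - 2*x + 3.
∫_{-1}^{1} of each monomial x^k gives [2/(k+1) if k even, 0 if k odd]. Integrating term-by-term (or equivalently evaluating the antiderivative F(x) = -3*x^5/5 - 3*x^4/2 + 8*x^3/3 - x^2 + 3*x at the endpoints):
  F(1) − F(−1) = 77/30 − (-227/30) = 152/15.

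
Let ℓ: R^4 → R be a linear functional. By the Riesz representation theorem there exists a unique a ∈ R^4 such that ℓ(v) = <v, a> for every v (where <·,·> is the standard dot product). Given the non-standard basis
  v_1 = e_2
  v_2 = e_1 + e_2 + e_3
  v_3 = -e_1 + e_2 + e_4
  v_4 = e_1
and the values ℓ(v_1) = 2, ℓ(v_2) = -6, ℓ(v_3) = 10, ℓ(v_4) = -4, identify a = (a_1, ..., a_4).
a = (-4, 2, -4, 4)

Write a = (a_1, ..., a_4) in the standard basis. For each basis vector v_i, ℓ(v_i) = <v_i, a> is a linear equation in the a_j's. Collect the n equations into a matrix system V a = ℓ, where row i of V is v_i (expressed in the standard basis). Since V is invertible (lower-triangular with 1s on the diagonal, up to permutation), solve by back-substitution:
  V =
[[0, 1, 0, 0],
 [1, 1, 1, 0],
 [-1, 1, 0, 1],
 [1, 0, 0, 0]]
  V a = (2, -6, 10, -4)
Solving gives a = (-4, 2, -4, 4).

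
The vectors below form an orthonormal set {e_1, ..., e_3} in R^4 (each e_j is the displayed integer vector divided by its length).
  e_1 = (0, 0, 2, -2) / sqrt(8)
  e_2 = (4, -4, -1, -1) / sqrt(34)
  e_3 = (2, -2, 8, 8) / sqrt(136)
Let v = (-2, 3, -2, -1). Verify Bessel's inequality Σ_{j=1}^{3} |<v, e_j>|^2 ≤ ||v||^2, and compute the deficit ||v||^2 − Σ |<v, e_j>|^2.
Σ |<v, e_j>|^2 = 35/2; ||v||^2 = 18; deficit = 1/2

Write each e_j = u_j / sqrt(<u_j, u_j>) where u_j is the displayed integer vector. Then <v, e_j> = <v, u_j> / sqrt(<u_j, u_j>), so |<v, e_j>|^2 = <v, u_j>^2 / <u_j, u_j>.
Coefficients: <v, e_1> = -2/sqrt(8), <v, e_2> = -17/sqrt(34), <v, e_3> = -34/sqrt(136).
Square and sum: Σ |<v, e_j>|^2 = 35/2.
Compute ||v||^2 = v·v = 18.
Deficit = 18 − 35/2 = 1/2 ≥ 0, confirming Bessel's inequality. (The deficit equals ||v − Σ <v,e_j> e_j||^2, the squared distance from v to span{e_j}.)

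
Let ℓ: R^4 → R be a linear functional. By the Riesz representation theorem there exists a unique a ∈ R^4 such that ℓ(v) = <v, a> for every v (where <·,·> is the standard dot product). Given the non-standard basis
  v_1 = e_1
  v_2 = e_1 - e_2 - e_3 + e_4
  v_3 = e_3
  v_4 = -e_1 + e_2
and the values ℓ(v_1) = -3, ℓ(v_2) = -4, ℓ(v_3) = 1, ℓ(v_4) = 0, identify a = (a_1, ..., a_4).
a = (-3, -3, 1, -3)

Write a = (a_1, ..., a_4) in the standard basis. For each basis vector v_i, ℓ(v_i) = <v_i, a> is a linear equation in the a_j's. Collect the n equations into a matrix system V a = ℓ, where row i of V is v_i (expressed in the standard basis). Since V is invertible (lower-triangular with 1s on the diagonal, up to permutation), solve by back-substitution:
  V =
[[1, 0, 0, 0],
 [1, -1, -1, 1],
 [0, 0, 1, 0],
 [-1, 1, 0, 0]]
  V a = (-3, -4, 1, 0)
Solving gives a = (-3, -3, 1, -3).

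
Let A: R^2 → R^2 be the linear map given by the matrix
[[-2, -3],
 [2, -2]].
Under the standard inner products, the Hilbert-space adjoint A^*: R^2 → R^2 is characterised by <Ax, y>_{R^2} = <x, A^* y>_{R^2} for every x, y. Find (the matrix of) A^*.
A^* = A^T =
[[-2, 2],
 [-3, -2]]

For real matrices with standard dot products, the defining identity <Ax, y> = <x, A^* y> gives (Ax)^T y = x^T (A^*) y, i.e. x^T A^T y = x^T (A^*) y. Since this holds for all x, y, we must have A^* = A^T. Therefore
A^* =
[[-2, 2],
 [-3, -2]].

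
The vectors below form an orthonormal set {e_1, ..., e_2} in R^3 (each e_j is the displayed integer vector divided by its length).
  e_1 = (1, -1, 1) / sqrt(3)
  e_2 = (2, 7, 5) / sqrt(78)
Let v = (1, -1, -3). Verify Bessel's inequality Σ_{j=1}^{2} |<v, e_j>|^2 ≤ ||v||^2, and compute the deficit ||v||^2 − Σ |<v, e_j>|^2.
Σ |<v, e_j>|^2 = 71/13; ||v||^2 = 11; deficit = 72/13

Write each e_j = u_j / sqrt(<u_j, u_j>) where u_j is the displayed integer vector. Then <v, e_j> = <v, u_j> / sqrt(<u_j, u_j>), so |<v, e_j>|^2 = <v, u_j>^2 / <u_j, u_j>.
Coefficients: <v, e_1> = -1/sqrt(3), <v, e_2> = -20/sqrt(78).
Square and sum: Σ |<v, e_j>|^2 = 71/13.
Compute ||v||^2 = v·v = 11.
Deficit = 11 − 71/13 = 72/13 ≥ 0, confirming Bessel's inequality. (The deficit equals ||v − Σ <v,e_j> e_j||^2, the squared distance from v to span{e_j}.)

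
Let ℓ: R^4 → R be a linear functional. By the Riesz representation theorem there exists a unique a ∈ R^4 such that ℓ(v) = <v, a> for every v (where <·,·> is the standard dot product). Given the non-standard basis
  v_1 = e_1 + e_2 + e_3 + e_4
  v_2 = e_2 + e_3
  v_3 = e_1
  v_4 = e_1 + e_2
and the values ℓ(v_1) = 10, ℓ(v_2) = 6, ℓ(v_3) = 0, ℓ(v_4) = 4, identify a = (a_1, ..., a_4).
a = (0, 4, 2, 4)

Write a = (a_1, ..., a_4) in the standard basis. For each basis vector v_i, ℓ(v_i) = <v_i, a> is a linear equation in the a_j's. Collect the n equations into a matrix system V a = ℓ, where row i of V is v_i (expressed in the standard basis). Since V is invertible (lower-triangular with 1s on the diagonal, up to permutation), solve by back-substitution:
  V =
[[1, 1, 1, 1],
 [0, 1, 1, 0],
 [1, 0, 0, 0],
 [1, 1, 0, 0]]
  V a = (10, 6, 0, 4)
Solving gives a = (0, 4, 2, 4).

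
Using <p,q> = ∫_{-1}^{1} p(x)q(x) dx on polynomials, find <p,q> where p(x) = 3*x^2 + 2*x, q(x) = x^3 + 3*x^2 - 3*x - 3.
<p,q> = -28/5

Expand the product: p(x)·q(x) = 3*x^5 + 11*x^4 - 3*x^3 - 15*x^2 - 6*x.
∫_{-1}^{1} of each monomial x^k gives [2/(k+1) if k even, 0 if k odd]. Integrating term-by-term (or equivalently evaluating the antiderivative F(x) = x^6/2 + 11*x^5/5 - 3*x^4/4 - 5*x^3 - 3*x^2 at the endpoints):
  F(1) − F(−1) = -121/20 − (-9/20) = -28/5.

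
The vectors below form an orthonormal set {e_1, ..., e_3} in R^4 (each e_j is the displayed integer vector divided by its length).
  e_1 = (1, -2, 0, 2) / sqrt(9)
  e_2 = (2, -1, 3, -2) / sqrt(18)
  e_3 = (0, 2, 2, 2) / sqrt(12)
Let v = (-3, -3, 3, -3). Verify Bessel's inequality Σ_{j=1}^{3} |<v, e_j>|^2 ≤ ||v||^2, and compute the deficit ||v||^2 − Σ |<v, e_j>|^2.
Σ |<v, e_j>|^2 = 12; ||v||^2 = 36; deficit = 24

Write each e_j = u_j / sqrt(<u_j, u_j>) where u_j is the displayed integer vector. Then <v, e_j> = <v, u_j> / sqrt(<u_j, u_j>), so |<v, e_j>|^2 = <v, u_j>^2 / <u_j, u_j>.
Coefficients: <v, e_1> = -3/sqrt(9), <v, e_2> = 12/sqrt(18), <v, e_3> = -6/sqrt(12).
Square and sum: Σ |<v, e_j>|^2 = 12.
Compute ||v||^2 = v·v = 36.
Deficit = 36 − 12 = 24 ≥ 0, confirming Bessel's inequality. (The deficit equals ||v − Σ <v,e_j> e_j||^2, the squared distance from v to span{e_j}.)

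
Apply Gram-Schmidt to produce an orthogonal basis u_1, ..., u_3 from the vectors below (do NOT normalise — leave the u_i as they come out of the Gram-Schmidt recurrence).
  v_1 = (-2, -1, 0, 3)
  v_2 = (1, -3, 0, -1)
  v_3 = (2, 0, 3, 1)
Orthogonal basis:
  u_1 = (-2, -1, 0, 3)
  u_2 = (5/7, -22/7, 0, -4/7)
  u_3 = (9/5, 9/50, 3, 63/50)

Apply the Gram-Schmidt recurrence
  u_1 = v_1
  u_i = v_i − Σ_{j<i} ((v_i · u_j) / (u_j · u_j)) · u_j.

Step by step this gives:
  u_1 = (-2, -1, 0, 3)
  u_2 = (5/7, -22/7, 0, -4/7)
  u_3 = (9/5, 9/50, 3, 63/50)

Orthogonality check:
  u_2 · u_1 = 0 (should be 0)
  u_3 · u_1 = 0 (should be 0)
  u_3 · u_2 = 0 (should be 0)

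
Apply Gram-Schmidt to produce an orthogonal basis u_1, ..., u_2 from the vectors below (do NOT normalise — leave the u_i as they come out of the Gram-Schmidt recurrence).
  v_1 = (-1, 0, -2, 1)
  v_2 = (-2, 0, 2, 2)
Orthogonal basis:
  u_1 = (-1, 0, -2, 1)
  u_2 = (-2, 0, 2, 2)

Apply the Gram-Schmidt recurrence
  u_1 = v_1
  u_i = v_i − Σ_{j<i} ((v_i · u_j) / (u_j · u_j)) · u_j.

Step by step this gives:
  u_1 = (-1, 0, -2, 1)
  u_2 = (-2, 0, 2, 2)

Orthogonality check:
  u_2 · u_1 = 0 (should be 0)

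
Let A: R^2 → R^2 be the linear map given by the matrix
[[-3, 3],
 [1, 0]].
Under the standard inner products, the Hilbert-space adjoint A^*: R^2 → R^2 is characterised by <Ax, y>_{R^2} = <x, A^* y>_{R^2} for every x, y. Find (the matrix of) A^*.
A^* = A^T =
[[-3, 1],
 [3, 0]]

For real matrices with standard dot products, the defining identity <Ax, y> = <x, A^* y> gives (Ax)^T y = x^T (A^*) y, i.e. x^T A^T y = x^T (A^*) y. Since this holds for all x, y, we must have A^* = A^T. Therefore
A^* =
[[-3, 1],
 [3, 0]].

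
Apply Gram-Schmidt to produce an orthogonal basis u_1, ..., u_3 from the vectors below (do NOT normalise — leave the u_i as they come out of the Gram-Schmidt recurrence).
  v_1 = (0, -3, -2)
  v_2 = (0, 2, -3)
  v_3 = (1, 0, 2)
Orthogonal basis:
  u_1 = (0, -3, -2)
  u_2 = (0, 2, -3)
  u_3 = (1, 0, 0)

Apply the Gram-Schmidt recurrence
  u_1 = v_1
  u_i = v_i − Σ_{j<i} ((v_i · u_j) / (u_j · u_j)) · u_j.

Step by step this gives:
  u_1 = (0, -3, -2)
  u_2 = (0, 2, -3)
  u_3 = (1, 0, 0)

Orthogonality check:
  u_2 · u_1 = 0 (should be 0)
  u_3 · u_1 = 0 (should be 0)
  u_3 · u_2 = 0 (should be 0)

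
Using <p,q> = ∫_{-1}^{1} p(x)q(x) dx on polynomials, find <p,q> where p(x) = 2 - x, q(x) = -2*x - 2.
<p,q> = -20/3

Expand the product: p(x)·q(x) = 2*x^2 - 2*x - 4.
∫_{-1}^{1} of each monomial x^k gives [2/(k+1) if k even, 0 if k odd]. Integrating term-by-term (or equivalently evaluating the antiderivative F(x) = 2*x^3/3 - x^2 - 4*x at the endpoints):
  F(1) − F(−1) = -13/3 − (7/3) = -20/3.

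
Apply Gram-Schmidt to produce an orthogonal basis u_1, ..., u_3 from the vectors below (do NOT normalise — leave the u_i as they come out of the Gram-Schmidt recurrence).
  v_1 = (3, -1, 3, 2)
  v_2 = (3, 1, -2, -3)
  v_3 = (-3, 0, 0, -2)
Orthogonal basis:
  u_1 = (3, -1, 3, 2)
  u_2 = (81/23, 19/23, -34/23, -61/23)
  u_3 = (-9/19, -10/27, 691/513, -767/513)

Apply the Gram-Schmidt recurrence
  u_1 = v_1
  u_i = v_i − Σ_{j<i} ((v_i · u_j) / (u_j · u_j)) · u_j.

Step by step this gives:
  u_1 = (3, -1, 3, 2)
  u_2 = (81/23, 19/23, -34/23, -61/23)
  u_3 = (-9/19, -10/27, 691/513, -767/513)

Orthogonality check:
  u_2 · u_1 = 0 (should be 0)
  u_3 · u_1 = 0 (should be 0)
  u_3 · u_2 = 0 (should be 0)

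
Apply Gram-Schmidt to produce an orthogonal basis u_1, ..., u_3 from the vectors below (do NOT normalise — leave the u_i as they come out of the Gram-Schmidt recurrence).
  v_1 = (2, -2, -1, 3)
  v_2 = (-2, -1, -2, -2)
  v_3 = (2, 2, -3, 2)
Orthogonal basis:
  u_1 = (2, -2, -1, 3)
  u_2 = (-4/3, -5/3, -7/3, -1)
  u_3 = (29/33, 94/33, -179/66, 9/22)

Apply the Gram-Schmidt recurrence
  u_1 = v_1
  u_i = v_i − Σ_{j<i} ((v_i · u_j) / (u_j · u_j)) · u_j.

Step by step this gives:
  u_1 = (2, -2, -1, 3)
  u_2 = (-4/3, -5/3, -7/3, -1)
  u_3 = (29/33, 94/33, -179/66, 9/22)

Orthogonality check:
  u_2 · u_1 = 0 (should be 0)
  u_3 · u_1 = 0 (should be 0)
  u_3 · u_2 = 0 (should be 0)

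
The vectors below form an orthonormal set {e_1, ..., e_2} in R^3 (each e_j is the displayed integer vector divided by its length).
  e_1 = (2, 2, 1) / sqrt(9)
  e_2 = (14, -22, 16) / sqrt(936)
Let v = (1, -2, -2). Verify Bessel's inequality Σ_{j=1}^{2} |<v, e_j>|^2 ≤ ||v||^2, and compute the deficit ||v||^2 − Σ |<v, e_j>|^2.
Σ |<v, e_j>|^2 = 5/2; ||v||^2 = 9; deficit = 13/2

Write each e_j = u_j / sqrt(<u_j, u_j>) where u_j is the displayed integer vector. Then <v, e_j> = <v, u_j> / sqrt(<u_j, u_j>), so |<v, e_j>|^2 = <v, u_j>^2 / <u_j, u_j>.
Coefficients: <v, e_1> = -4/sqrt(9), <v, e_2> = 26/sqrt(936).
Square and sum: Σ |<v, e_j>|^2 = 5/2.
Compute ||v||^2 = v·v = 9.
Deficit = 9 − 5/2 = 13/2 ≥ 0, confirming Bessel's inequality. (The deficit equals ||v − Σ <v,e_j> e_j||^2, the squared distance from v to span{e_j}.)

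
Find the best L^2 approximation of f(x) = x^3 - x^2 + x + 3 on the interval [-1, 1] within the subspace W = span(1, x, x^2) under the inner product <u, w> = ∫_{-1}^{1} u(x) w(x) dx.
g(x) = -x^2 + 8*x/5 + 3

The best approximation g ∈ W is the orthogonal projection of f onto W. Writing g = a_0 + a_1 x + a_2 x^2, the coefficients solve the normal equations G · a = b where
  G_{ij} = <φ_i, φ_j> and b_i = <f, φ_i>, with φ_0 = 1, φ_1 = x, φ_2 = x^2.
G =
  [2, 0, 2/3]
  [0, 2/3, 0]
  [2/3, 0, 2/5],
b = (16/3, 16/15, 8/5).
Solving gives a_0 = 3, a_1 = 8/5, a_2 = -1, so
  g(x) = -x^2 + 8*x/5 + 3.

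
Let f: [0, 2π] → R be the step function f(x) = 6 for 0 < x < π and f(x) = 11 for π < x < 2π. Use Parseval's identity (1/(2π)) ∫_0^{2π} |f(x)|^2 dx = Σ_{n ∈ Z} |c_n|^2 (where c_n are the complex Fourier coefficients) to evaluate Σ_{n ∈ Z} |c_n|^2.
Σ |c_n|^2 = 157/2

Parseval equates the L^2 energy of f (normalised by 1/(2π)) with the ℓ^2 sum of its Fourier coefficients: (1/(2π)) ∫_0^{2π} |f|^2 = Σ |c_n|^2.
Compute the left side: (1/(2π)) [∫_0^π 6^2 dx + ∫_π^{2π} 11^2 dx] = (1/(2π)) · (36π + 121π) = (36 + 121)/2 = 157/2.
So Σ_{n ∈ Z} |c_n|^2 = 157/2.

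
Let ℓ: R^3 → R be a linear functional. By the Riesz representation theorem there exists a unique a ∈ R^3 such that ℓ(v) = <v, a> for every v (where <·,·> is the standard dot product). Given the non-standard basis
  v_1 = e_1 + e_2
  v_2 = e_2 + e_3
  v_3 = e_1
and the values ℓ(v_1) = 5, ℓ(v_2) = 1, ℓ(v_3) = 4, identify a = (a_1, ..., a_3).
a = (4, 1, 0)

Write a = (a_1, ..., a_3) in the standard basis. For each basis vector v_i, ℓ(v_i) = <v_i, a> is a linear equation in the a_j's. Collect the n equations into a matrix system V a = ℓ, where row i of V is v_i (expressed in the standard basis). Since V is invertible (lower-triangular with 1s on the diagonal, up to permutation), solve by back-substitution:
  V =
[[1, 1, 0],
 [0, 1, 1],
 [1, 0, 0]]
  V a = (5, 1, 4)
Solving gives a = (4, 1, 0).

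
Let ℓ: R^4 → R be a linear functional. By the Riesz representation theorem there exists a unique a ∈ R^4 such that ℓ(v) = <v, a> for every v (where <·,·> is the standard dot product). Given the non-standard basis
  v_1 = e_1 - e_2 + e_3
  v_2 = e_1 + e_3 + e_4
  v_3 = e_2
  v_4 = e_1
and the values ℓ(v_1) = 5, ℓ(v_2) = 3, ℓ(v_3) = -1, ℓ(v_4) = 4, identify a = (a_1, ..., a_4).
a = (4, -1, 0, -1)

Write a = (a_1, ..., a_4) in the standard basis. For each basis vector v_i, ℓ(v_i) = <v_i, a> is a linear equation in the a_j's. Collect the n equations into a matrix system V a = ℓ, where row i of V is v_i (expressed in the standard basis). Since V is invertible (lower-triangular with 1s on the diagonal, up to permutation), solve by back-substitution:
  V =
[[1, -1, 1, 0],
 [1, 0, 1, 1],
 [0, 1, 0, 0],
 [1, 0, 0, 0]]
  V a = (5, 3, -1, 4)
Solving gives a = (4, -1, 0, -1).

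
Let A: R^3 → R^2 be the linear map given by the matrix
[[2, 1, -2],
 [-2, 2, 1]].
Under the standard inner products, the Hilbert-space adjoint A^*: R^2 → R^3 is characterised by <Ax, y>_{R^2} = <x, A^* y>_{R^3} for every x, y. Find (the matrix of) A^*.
A^* = A^T =
[[2, -2],
 [1, 2],
 [-2, 1]]

For real matrices with standard dot products, the defining identity <Ax, y> = <x, A^* y> gives (Ax)^T y = x^T (A^*) y, i.e. x^T A^T y = x^T (A^*) y. Since this holds for all x, y, we must have A^* = A^T. Therefore
A^* =
[[2, -2],
 [1, 2],
 [-2, 1]].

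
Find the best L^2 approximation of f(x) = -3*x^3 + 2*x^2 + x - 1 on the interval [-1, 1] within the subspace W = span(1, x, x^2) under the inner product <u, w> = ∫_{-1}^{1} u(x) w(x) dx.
g(x) = 2*x^2 - 4*x/5 - 1

The best approximation g ∈ W is the orthogonal projection of f onto W. Writing g = a_0 + a_1 x + a_2 x^2, the coefficients solve the normal equations G · a = b where
  G_{ij} = <φ_i, φ_j> and b_i = <f, φ_i>, with φ_0 = 1, φ_1 = x, φ_2 = x^2.
G =
  [2, 0, 2/3]
  [0, 2/3, 0]
  [2/3, 0, 2/5],
b = (-2/3, -8/15, 2/15).
Solving gives a_0 = -1, a_1 = -4/5, a_2 = 2, so
  g(x) = 2*x^2 - 4*x/5 - 1.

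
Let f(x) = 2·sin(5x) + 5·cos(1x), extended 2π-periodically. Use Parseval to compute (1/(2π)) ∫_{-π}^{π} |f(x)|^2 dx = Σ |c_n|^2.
Σ |c_n|^2 = 29/2

Expand |f|^2 and use orthogonality of {sin(nx), cos(mx)} on [-π, π]:
  ∫_{-π}^{π} sin(nx)^2 dx = π, ∫ cos(mx)^2 dx = π, and cross terms integrate to 0.
So ∫_{-π}^{π} f(x)^2 dx = 2^2 · π + 5^2 · π = (4 + 25)π.
Divide by 2π: (4 + 25)/2 = 29/2.
By Parseval, this equals Σ |c_n|^2.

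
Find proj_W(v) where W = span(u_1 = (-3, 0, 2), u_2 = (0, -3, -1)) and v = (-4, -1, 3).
proj_W(v) = (-30/7, -6/7, 18/7)

Set up U = [u_1 | ... | u_2] ∈ R^(3×2). The projector onto W = col(U) is P = U (U^T U)^(-1) U^T.
Compute U^T U =
  [13, -2]
  [-2, 10],
and U^T v = (18, 0).
Solve U^T U · c = U^T v for the coefficients: c = (10/7, 2/7). The projection is proj_W(v) = U c.
Check: (v - proj_W(v)) · u_1 = 0  (should be 0).
Check: (v - proj_W(v)) · u_2 = 0  (should be 0).
Result: proj_W(v) = (-30/7, -6/7, 18/7).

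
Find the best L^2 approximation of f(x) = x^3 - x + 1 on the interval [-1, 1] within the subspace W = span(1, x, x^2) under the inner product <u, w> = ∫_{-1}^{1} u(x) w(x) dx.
g(x) = 1 - 2*x/5

The best approximation g ∈ W is the orthogonal projection of f onto W. Writing g = a_0 + a_1 x + a_2 x^2, the coefficients solve the normal equations G · a = b where
  G_{ij} = <φ_i, φ_j> and b_i = <f, φ_i>, with φ_0 = 1, φ_1 = x, φ_2 = x^2.
G =
  [2, 0, 2/3]
  [0, 2/3, 0]
  [2/3, 0, 2/5],
b = (2, -4/15, 2/3).
Solving gives a_0 = 1, a_1 = -2/5, a_2 = 0, so
  g(x) = 1 - 2*x/5.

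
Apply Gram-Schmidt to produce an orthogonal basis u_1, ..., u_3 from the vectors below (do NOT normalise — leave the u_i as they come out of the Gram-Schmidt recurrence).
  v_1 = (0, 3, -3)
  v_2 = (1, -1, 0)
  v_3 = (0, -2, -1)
Orthogonal basis:
  u_1 = (0, 3, -3)
  u_2 = (1, -1/2, -1/2)
  u_3 = (-1, -1, -1)

Apply the Gram-Schmidt recurrence
  u_1 = v_1
  u_i = v_i − Σ_{j<i} ((v_i · u_j) / (u_j · u_j)) · u_j.

Step by step this gives:
  u_1 = (0, 3, -3)
  u_2 = (1, -1/2, -1/2)
  u_3 = (-1, -1, -1)

Orthogonality check:
  u_2 · u_1 = 0 (should be 0)
  u_3 · u_1 = 0 (should be 0)
  u_3 · u_2 = 0 (should be 0)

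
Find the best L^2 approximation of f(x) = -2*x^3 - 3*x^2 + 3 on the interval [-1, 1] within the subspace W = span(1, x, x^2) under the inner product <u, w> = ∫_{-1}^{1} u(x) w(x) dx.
g(x) = -3*x^2 - 6*x/5 + 3

The best approximation g ∈ W is the orthogonal projection of f onto W. Writing g = a_0 + a_1 x + a_2 x^2, the coefficients solve the normal equations G · a = b where
  G_{ij} = <φ_i, φ_j> and b_i = <f, φ_i>, with φ_0 = 1, φ_1 = x, φ_2 = x^2.
G =
  [2, 0, 2/3]
  [0, 2/3, 0]
  [2/3, 0, 2/5],
b = (4, -4/5, 4/5).
Solving gives a_0 = 3, a_1 = -6/5, a_2 = -3, so
  g(x) = -3*x^2 - 6*x/5 + 3.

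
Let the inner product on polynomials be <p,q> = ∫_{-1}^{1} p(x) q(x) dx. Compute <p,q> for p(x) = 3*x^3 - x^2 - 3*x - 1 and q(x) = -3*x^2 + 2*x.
<p,q> = 8/5

Expand the product: p(x)·q(x) = -9*x^5 + 9*x^4 + 7*x^3 - 3*x^2 - 2*x.
∫_{-1}^{1} of each monomial x^k gives [2/(k+1) if k even, 0 if k odd]. Integrating term-by-term (or equivalently evaluating the antiderivative F(x) = -3*x^6/2 + 9*x^5/5 + 7*x^4/4 - x^3 - x^2 at the endpoints):
  F(1) − F(−1) = 1/20 − (-31/20) = 8/5.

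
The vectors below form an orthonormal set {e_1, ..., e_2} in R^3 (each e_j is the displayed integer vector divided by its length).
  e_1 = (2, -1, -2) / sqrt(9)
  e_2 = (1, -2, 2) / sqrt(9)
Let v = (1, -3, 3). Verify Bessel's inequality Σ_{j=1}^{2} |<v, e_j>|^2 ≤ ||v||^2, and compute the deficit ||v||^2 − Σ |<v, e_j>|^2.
Σ |<v, e_j>|^2 = 170/9; ||v||^2 = 19; deficit = 1/9

Write each e_j = u_j / sqrt(<u_j, u_j>) where u_j is the displayed integer vector. Then <v, e_j> = <v, u_j> / sqrt(<u_j, u_j>), so |<v, e_j>|^2 = <v, u_j>^2 / <u_j, u_j>.
Coefficients: <v, e_1> = -1/sqrt(9), <v, e_2> = 13/sqrt(9).
Square and sum: Σ |<v, e_j>|^2 = 170/9.
Compute ||v||^2 = v·v = 19.
Deficit = 19 − 170/9 = 1/9 ≥ 0, confirming Bessel's inequality. (The deficit equals ||v − Σ <v,e_j> e_j||^2, the squared distance from v to span{e_j}.)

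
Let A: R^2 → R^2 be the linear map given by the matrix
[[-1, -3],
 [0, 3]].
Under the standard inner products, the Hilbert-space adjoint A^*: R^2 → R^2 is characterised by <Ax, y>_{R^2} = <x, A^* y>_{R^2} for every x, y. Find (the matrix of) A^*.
A^* = A^T =
[[-1, 0],
 [-3, 3]]

For real matrices with standard dot products, the defining identity <Ax, y> = <x, A^* y> gives (Ax)^T y = x^T (A^*) y, i.e. x^T A^T y = x^T (A^*) y. Since this holds for all x, y, we must have A^* = A^T. Therefore
A^* =
[[-1, 0],
 [-3, 3]].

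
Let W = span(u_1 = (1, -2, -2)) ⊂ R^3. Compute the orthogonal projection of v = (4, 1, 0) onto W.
proj_W(v) = (2/9, -4/9, -4/9)

Set up U = [u_1 | ... | u_1] ∈ R^(3×1). The projector onto W = col(U) is P = U (U^T U)^(-1) U^T.
Compute U^T U =
  [9],
and U^T v = (2).
Solve U^T U · c = U^T v for the coefficients: c = (2/9). The projection is proj_W(v) = U c.
Check: (v - proj_W(v)) · u_1 = 0  (should be 0).
Result: proj_W(v) = (2/9, -4/9, -4/9).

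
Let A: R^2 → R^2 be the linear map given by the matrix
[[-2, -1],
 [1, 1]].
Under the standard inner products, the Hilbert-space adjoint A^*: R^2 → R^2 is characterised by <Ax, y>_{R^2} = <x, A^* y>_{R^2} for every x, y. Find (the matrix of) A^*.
A^* = A^T =
[[-2, 1],
 [-1, 1]]

For real matrices with standard dot products, the defining identity <Ax, y> = <x, A^* y> gives (Ax)^T y = x^T (A^*) y, i.e. x^T A^T y = x^T (A^*) y. Since this holds for all x, y, we must have A^* = A^T. Therefore
A^* =
[[-2, 1],
 [-1, 1]].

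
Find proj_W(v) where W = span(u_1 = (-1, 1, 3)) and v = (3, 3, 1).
proj_W(v) = (-3/11, 3/11, 9/11)

Set up U = [u_1 | ... | u_1] ∈ R^(3×1). The projector onto W = col(U) is P = U (U^T U)^(-1) U^T.
Compute U^T U =
  [11],
and U^T v = (3).
Solve U^T U · c = U^T v for the coefficients: c = (3/11). The projection is proj_W(v) = U c.
Check: (v - proj_W(v)) · u_1 = 0  (should be 0).
Result: proj_W(v) = (-3/11, 3/11, 9/11).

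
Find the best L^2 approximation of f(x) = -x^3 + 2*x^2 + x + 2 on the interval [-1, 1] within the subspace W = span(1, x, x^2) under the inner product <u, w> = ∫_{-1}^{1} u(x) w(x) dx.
g(x) = 2*x^2 + 2*x/5 + 2

The best approximation g ∈ W is the orthogonal projection of f onto W. Writing g = a_0 + a_1 x + a_2 x^2, the coefficients solve the normal equations G · a = b where
  G_{ij} = <φ_i, φ_j> and b_i = <f, φ_i>, with φ_0 = 1, φ_1 = x, φ_2 = x^2.
G =
  [2, 0, 2/3]
  [0, 2/3, 0]
  [2/3, 0, 2/5],
b = (16/3, 4/15, 32/15).
Solving gives a_0 = 2, a_1 = 2/5, a_2 = 2, so
  g(x) = 2*x^2 + 2*x/5 + 2.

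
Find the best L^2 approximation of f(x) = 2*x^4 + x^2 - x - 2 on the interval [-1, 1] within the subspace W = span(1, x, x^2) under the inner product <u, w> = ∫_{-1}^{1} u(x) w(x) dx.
g(x) = 19*x^2/7 - x - 76/35

The best approximation g ∈ W is the orthogonal projection of f onto W. Writing g = a_0 + a_1 x + a_2 x^2, the coefficients solve the normal equations G · a = b where
  G_{ij} = <φ_i, φ_j> and b_i = <f, φ_i>, with φ_0 = 1, φ_1 = x, φ_2 = x^2.
G =
  [2, 0, 2/3]
  [0, 2/3, 0]
  [2/3, 0, 2/5],
b = (-38/15, -2/3, -38/105).
Solving gives a_0 = -76/35, a_1 = -1, a_2 = 19/7, so
  g(x) = 19*x^2/7 - x - 76/35.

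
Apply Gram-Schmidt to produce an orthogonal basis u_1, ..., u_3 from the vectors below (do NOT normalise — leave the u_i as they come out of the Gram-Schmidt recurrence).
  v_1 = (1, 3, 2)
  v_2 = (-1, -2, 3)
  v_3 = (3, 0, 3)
Orthogonal basis:
  u_1 = (1, 3, 2)
  u_2 = (-13/14, -25/14, 22/7)
  u_3 = (14/5, -14/13, 14/65)

Apply the Gram-Schmidt recurrence
  u_1 = v_1
  u_i = v_i − Σ_{j<i} ((v_i · u_j) / (u_j · u_j)) · u_j.

Step by step this gives:
  u_1 = (1, 3, 2)
  u_2 = (-13/14, -25/14, 22/7)
  u_3 = (14/5, -14/13, 14/65)

Orthogonality check:
  u_2 · u_1 = 0 (should be 0)
  u_3 · u_1 = 0 (should be 0)
  u_3 · u_2 = 0 (should be 0)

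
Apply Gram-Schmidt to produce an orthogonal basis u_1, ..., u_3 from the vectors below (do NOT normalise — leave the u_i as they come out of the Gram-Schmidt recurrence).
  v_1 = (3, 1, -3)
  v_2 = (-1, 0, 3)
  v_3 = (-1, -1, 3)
Orthogonal basis:
  u_1 = (3, 1, -3)
  u_2 = (17/19, 12/19, 21/19)
  u_3 = (9/23, -18/23, 3/23)

Apply the Gram-Schmidt recurrence
  u_1 = v_1
  u_i = v_i − Σ_{j<i} ((v_i · u_j) / (u_j · u_j)) · u_j.

Step by step this gives:
  u_1 = (3, 1, -3)
  u_2 = (17/19, 12/19, 21/19)
  u_3 = (9/23, -18/23, 3/23)

Orthogonality check:
  u_2 · u_1 = 0 (should be 0)
  u_3 · u_1 = 0 (should be 0)
  u_3 · u_2 = 0 (should be 0)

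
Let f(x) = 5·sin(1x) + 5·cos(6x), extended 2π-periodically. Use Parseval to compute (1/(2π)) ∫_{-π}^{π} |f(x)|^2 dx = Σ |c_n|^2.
Σ |c_n|^2 = 25

Expand |f|^2 and use orthogonality of {sin(nx), cos(mx)} on [-π, π]:
  ∫_{-π}^{π} sin(nx)^2 dx = π, ∫ cos(mx)^2 dx = π, and cross terms integrate to 0.
So ∫_{-π}^{π} f(x)^2 dx = 5^2 · π + 5^2 · π = (25 + 25)π.
Divide by 2π: (25 + 25)/2 = 25.
By Parseval, this equals Σ |c_n|^2.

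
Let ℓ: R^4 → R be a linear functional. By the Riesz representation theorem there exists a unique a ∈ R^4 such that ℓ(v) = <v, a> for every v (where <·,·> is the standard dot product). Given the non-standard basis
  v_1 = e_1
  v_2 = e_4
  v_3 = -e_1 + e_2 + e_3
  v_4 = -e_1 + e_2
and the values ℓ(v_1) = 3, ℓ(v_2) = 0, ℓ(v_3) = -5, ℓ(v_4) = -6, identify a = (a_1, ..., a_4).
a = (3, -3, 1, 0)

Write a = (a_1, ..., a_4) in the standard basis. For each basis vector v_i, ℓ(v_i) = <v_i, a> is a linear equation in the a_j's. Collect the n equations into a matrix system V a = ℓ, where row i of V is v_i (expressed in the standard basis). Since V is invertible (lower-triangular with 1s on the diagonal, up to permutation), solve by back-substitution:
  V =
[[1, 0, 0, 0],
 [0, 0, 0, 1],
 [-1, 1, 1, 0],
 [-1, 1, 0, 0]]
  V a = (3, 0, -5, -6)
Solving gives a = (3, -3, 1, 0).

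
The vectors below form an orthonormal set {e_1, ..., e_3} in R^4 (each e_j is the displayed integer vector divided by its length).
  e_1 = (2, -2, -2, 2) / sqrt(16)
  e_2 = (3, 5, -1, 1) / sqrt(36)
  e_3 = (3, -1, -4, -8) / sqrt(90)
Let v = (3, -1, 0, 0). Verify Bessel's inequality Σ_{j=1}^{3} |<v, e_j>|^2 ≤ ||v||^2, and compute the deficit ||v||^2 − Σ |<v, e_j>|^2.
Σ |<v, e_j>|^2 = 50/9; ||v||^2 = 10; deficit = 40/9

Write each e_j = u_j / sqrt(<u_j, u_j>) where u_j is the displayed integer vector. Then <v, e_j> = <v, u_j> / sqrt(<u_j, u_j>), so |<v, e_j>|^2 = <v, u_j>^2 / <u_j, u_j>.
Coefficients: <v, e_1> = 8/sqrt(16), <v, e_2> = 4/sqrt(36), <v, e_3> = 10/sqrt(90).
Square and sum: Σ |<v, e_j>|^2 = 50/9.
Compute ||v||^2 = v·v = 10.
Deficit = 10 − 50/9 = 40/9 ≥ 0, confirming Bessel's inequality. (The deficit equals ||v − Σ <v,e_j> e_j||^2, the squared distance from v to span{e_j}.)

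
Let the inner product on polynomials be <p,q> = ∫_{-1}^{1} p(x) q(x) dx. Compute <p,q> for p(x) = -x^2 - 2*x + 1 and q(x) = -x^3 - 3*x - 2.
<p,q> = 32/15

Expand the product: p(x)·q(x) = x^5 + 2*x^4 + 2*x^3 + 8*x^2 + x - 2.
∫_{-1}^{1} of each monomial x^k gives [2/(k+1) if k even, 0 if k odd]. Integrating term-by-term (or equivalently evaluating the antiderivative F(x) = x^6/6 + 2*x^5/5 + x^4/2 + 8*x^3/3 + x^2/2 - 2*x at the endpoints):
  F(1) − F(−1) = 67/30 − (1/10) = 32/15.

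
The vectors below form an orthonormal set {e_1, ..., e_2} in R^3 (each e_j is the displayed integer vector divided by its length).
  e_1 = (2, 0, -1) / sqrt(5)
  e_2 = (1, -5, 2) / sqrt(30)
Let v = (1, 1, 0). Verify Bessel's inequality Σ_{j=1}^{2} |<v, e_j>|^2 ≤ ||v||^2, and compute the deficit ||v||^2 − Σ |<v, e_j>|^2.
Σ |<v, e_j>|^2 = 4/3; ||v||^2 = 2; deficit = 2/3

Write each e_j = u_j / sqrt(<u_j, u_j>) where u_j is the displayed integer vector. Then <v, e_j> = <v, u_j> / sqrt(<u_j, u_j>), so |<v, e_j>|^2 = <v, u_j>^2 / <u_j, u_j>.
Coefficients: <v, e_1> = 2/sqrt(5), <v, e_2> = -4/sqrt(30).
Square and sum: Σ |<v, e_j>|^2 = 4/3.
Compute ||v||^2 = v·v = 2.
Deficit = 2 − 4/3 = 2/3 ≥ 0, confirming Bessel's inequality. (The deficit equals ||v − Σ <v,e_j> e_j||^2, the squared distance from v to span{e_j}.)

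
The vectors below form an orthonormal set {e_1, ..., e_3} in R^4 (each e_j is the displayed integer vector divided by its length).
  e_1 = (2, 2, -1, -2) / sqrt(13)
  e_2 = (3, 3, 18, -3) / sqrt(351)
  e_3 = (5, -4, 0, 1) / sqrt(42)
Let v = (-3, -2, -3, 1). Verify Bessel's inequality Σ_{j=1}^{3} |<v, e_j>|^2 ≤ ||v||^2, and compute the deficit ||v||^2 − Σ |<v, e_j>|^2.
Σ |<v, e_j>|^2 = 153/7; ||v||^2 = 23; deficit = 8/7

Write each e_j = u_j / sqrt(<u_j, u_j>) where u_j is the displayed integer vector. Then <v, e_j> = <v, u_j> / sqrt(<u_j, u_j>), so |<v, e_j>|^2 = <v, u_j>^2 / <u_j, u_j>.
Coefficients: <v, e_1> = -9/sqrt(13), <v, e_2> = -72/sqrt(351), <v, e_3> = -6/sqrt(42).
Square and sum: Σ |<v, e_j>|^2 = 153/7.
Compute ||v||^2 = v·v = 23.
Deficit = 23 − 153/7 = 8/7 ≥ 0, confirming Bessel's inequality. (The deficit equals ||v − Σ <v,e_j> e_j||^2, the squared distance from v to span{e_j}.)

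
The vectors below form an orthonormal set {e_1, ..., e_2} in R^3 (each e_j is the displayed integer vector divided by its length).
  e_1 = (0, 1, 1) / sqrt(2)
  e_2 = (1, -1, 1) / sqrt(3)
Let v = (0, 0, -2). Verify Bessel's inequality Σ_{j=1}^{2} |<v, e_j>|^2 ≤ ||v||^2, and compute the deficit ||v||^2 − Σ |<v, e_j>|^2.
Σ |<v, e_j>|^2 = 10/3; ||v||^2 = 4; deficit = 2/3

Write each e_j = u_j / sqrt(<u_j, u_j>) where u_j is the displayed integer vector. Then <v, e_j> = <v, u_j> / sqrt(<u_j, u_j>), so |<v, e_j>|^2 = <v, u_j>^2 / <u_j, u_j>.
Coefficients: <v, e_1> = -2/sqrt(2), <v, e_2> = -2/sqrt(3).
Square and sum: Σ |<v, e_j>|^2 = 10/3.
Compute ||v||^2 = v·v = 4.
Deficit = 4 − 10/3 = 2/3 ≥ 0, confirming Bessel's inequality. (The deficit equals ||v − Σ <v,e_j> e_j||^2, the squared distance from v to span{e_j}.)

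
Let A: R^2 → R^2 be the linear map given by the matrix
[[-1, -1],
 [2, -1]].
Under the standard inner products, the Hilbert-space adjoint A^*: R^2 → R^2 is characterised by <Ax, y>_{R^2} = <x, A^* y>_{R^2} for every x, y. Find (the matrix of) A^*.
A^* = A^T =
[[-1, 2],
 [-1, -1]]

For real matrices with standard dot products, the defining identity <Ax, y> = <x, A^* y> gives (Ax)^T y = x^T (A^*) y, i.e. x^T A^T y = x^T (A^*) y. Since this holds for all x, y, we must have A^* = A^T. Therefore
A^* =
[[-1, 2],
 [-1, -1]].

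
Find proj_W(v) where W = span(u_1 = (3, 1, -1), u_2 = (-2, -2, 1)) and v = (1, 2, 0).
proj_W(v) = (5/6, 11/6, -2/3)

Set up U = [u_1 | ... | u_2] ∈ R^(3×2). The projector onto W = col(U) is P = U (U^T U)^(-1) U^T.
Compute U^T U =
  [11, -9]
  [-9, 9],
and U^T v = (5, -6).
Solve U^T U · c = U^T v for the coefficients: c = (-1/2, -7/6). The projection is proj_W(v) = U c.
Check: (v - proj_W(v)) · u_1 = 0  (should be 0).
Check: (v - proj_W(v)) · u_2 = 0  (should be 0).
Result: proj_W(v) = (5/6, 11/6, -2/3).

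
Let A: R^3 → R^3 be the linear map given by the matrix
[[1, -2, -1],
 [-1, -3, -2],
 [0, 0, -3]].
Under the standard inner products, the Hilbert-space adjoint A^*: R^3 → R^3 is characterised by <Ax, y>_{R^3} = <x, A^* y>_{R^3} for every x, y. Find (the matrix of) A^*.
A^* = A^T =
[[1, -1, 0],
 [-2, -3, 0],
 [-1, -2, -3]]

For real matrices with standard dot products, the defining identity <Ax, y> = <x, A^* y> gives (Ax)^T y = x^T (A^*) y, i.e. x^T A^T y = x^T (A^*) y. Since this holds for all x, y, we must have A^* = A^T. Therefore
A^* =
[[1, -1, 0],
 [-2, -3, 0],
 [-1, -2, -3]].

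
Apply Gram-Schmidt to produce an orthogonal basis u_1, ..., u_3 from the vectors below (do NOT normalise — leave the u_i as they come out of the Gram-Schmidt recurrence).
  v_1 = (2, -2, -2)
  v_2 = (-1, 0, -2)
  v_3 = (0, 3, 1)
Orthogonal basis:
  u_1 = (2, -2, -2)
  u_2 = (-4/3, 1/3, -5/3)
  u_3 = (8/7, 12/7, -4/7)

Apply the Gram-Schmidt recurrence
  u_1 = v_1
  u_i = v_i − Σ_{j<i} ((v_i · u_j) / (u_j · u_j)) · u_j.

Step by step this gives:
  u_1 = (2, -2, -2)
  u_2 = (-4/3, 1/3, -5/3)
  u_3 = (8/7, 12/7, -4/7)

Orthogonality check:
  u_2 · u_1 = 0 (should be 0)
  u_3 · u_1 = 0 (should be 0)
  u_3 · u_2 = 0 (should be 0)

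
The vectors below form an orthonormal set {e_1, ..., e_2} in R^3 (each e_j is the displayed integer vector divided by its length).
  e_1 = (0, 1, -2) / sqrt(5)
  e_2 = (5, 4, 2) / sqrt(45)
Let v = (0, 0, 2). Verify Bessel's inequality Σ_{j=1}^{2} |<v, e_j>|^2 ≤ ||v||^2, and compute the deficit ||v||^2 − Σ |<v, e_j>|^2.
Σ |<v, e_j>|^2 = 32/9; ||v||^2 = 4; deficit = 4/9

Write each e_j = u_j / sqrt(<u_j, u_j>) where u_j is the displayed integer vector. Then <v, e_j> = <v, u_j> / sqrt(<u_j, u_j>), so |<v, e_j>|^2 = <v, u_j>^2 / <u_j, u_j>.
Coefficients: <v, e_1> = -4/sqrt(5), <v, e_2> = 4/sqrt(45).
Square and sum: Σ |<v, e_j>|^2 = 32/9.
Compute ||v||^2 = v·v = 4.
Deficit = 4 − 32/9 = 4/9 ≥ 0, confirming Bessel's inequality. (The deficit equals ||v − Σ <v,e_j> e_j||^2, the squared distance from v to span{e_j}.)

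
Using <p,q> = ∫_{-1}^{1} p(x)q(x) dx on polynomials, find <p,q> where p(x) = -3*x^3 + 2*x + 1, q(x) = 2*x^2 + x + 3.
<p,q> = 112/15

Expand the product: p(x)·q(x) = -6*x^5 - 3*x^4 - 5*x^3 + 4*x^2 + 7*x + 3.
∫_{-1}^{1} of each monomial x^k gives [2/(k+1) if k even, 0 if k odd]. Integrating term-by-term (or equivalently evaluating the antiderivative F(x) = -x^6 - 3*x^5/5 - 5*x^4/4 + 4*x^3/3 + 7*x^2/2 + 3*x at the endpoints):
  F(1) − F(−1) = 299/60 − (-149/60) = 112/15.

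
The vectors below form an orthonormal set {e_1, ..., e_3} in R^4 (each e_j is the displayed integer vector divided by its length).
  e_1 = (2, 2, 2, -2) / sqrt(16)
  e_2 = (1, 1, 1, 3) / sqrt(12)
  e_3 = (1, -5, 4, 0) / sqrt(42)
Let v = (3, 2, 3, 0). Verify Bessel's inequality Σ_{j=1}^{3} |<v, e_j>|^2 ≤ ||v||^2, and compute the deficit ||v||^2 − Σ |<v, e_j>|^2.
Σ |<v, e_j>|^2 = 307/14; ||v||^2 = 22; deficit = 1/14

Write each e_j = u_j / sqrt(<u_j, u_j>) where u_j is the displayed integer vector. Then <v, e_j> = <v, u_j> / sqrt(<u_j, u_j>), so |<v, e_j>|^2 = <v, u_j>^2 / <u_j, u_j>.
Coefficients: <v, e_1> = 16/sqrt(16), <v, e_2> = 8/sqrt(12), <v, e_3> = 5/sqrt(42).
Square and sum: Σ |<v, e_j>|^2 = 307/14.
Compute ||v||^2 = v·v = 22.
Deficit = 22 − 307/14 = 1/14 ≥ 0, confirming Bessel's inequality. (The deficit equals ||v − Σ <v,e_j> e_j||^2, the squared distance from v to span{e_j}.)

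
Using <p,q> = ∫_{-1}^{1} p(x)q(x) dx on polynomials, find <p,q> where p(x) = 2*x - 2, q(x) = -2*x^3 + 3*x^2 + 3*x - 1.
<p,q> = 12/5

Expand the product: p(x)·q(x) = -4*x^4 + 10*x^3 - 8*x + 2.
∫_{-1}^{1} of each monomial x^k gives [2/(k+1) if k even, 0 if k odd]. Integrating term-by-term (or equivalently evaluating the antiderivative F(x) = -4*x^5/5 + 5*x^4/2 - 4*x^2 + 2*x at the endpoints):
  F(1) − F(−1) = -3/10 − (-27/10) = 12/5.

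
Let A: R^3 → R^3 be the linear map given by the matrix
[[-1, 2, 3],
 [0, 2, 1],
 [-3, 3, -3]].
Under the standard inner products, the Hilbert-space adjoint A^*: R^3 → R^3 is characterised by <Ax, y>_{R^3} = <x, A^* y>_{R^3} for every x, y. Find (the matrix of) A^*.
A^* = A^T =
[[-1, 0, -3],
 [2, 2, 3],
 [3, 1, -3]]

For real matrices with standard dot products, the defining identity <Ax, y> = <x, A^* y> gives (Ax)^T y = x^T (A^*) y, i.e. x^T A^T y = x^T (A^*) y. Since this holds for all x, y, we must have A^* = A^T. Therefore
A^* =
[[-1, 0, -3],
 [2, 2, 3],
 [3, 1, -3]].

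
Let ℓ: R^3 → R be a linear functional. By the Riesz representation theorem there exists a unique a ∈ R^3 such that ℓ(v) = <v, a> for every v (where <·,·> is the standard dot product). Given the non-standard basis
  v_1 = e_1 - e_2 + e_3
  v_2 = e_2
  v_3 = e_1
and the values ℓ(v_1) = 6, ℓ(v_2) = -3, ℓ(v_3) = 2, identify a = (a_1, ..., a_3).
a = (2, -3, 1)

Write a = (a_1, ..., a_3) in the standard basis. For each basis vector v_i, ℓ(v_i) = <v_i, a> is a linear equation in the a_j's. Collect the n equations into a matrix system V a = ℓ, where row i of V is v_i (expressed in the standard basis). Since V is invertible (lower-triangular with 1s on the diagonal, up to permutation), solve by back-substitution:
  V =
[[1, -1, 1],
 [0, 1, 0],
 [1, 0, 0]]
  V a = (6, -3, 2)
Solving gives a = (2, -3, 1).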